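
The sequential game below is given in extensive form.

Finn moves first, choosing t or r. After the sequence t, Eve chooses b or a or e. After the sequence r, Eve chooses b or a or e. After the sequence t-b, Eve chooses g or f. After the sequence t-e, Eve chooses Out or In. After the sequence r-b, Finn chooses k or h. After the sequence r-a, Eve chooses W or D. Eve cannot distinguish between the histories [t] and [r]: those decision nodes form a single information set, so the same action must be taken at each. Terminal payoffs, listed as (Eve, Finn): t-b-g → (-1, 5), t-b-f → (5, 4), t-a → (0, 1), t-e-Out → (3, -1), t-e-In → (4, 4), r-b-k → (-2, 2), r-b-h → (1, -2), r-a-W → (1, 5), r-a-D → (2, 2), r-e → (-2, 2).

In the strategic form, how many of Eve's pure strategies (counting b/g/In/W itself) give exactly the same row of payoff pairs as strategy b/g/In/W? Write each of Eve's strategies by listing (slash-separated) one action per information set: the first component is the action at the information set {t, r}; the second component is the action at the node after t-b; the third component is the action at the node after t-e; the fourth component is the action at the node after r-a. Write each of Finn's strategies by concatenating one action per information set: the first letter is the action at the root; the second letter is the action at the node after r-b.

4

Row for b/g/In/W (columns tk, th, rk, rh): (-1,5) (-1,5) (-2,2) (1,-2).
Under b/g/In/W, Eve's choice at the node after t-e and at the node after r-a can never be reached regardless of what Finn does, so varying those choices leaves every outcome unchanged.
Holding the reachable choices fixed and varying the unreachable ones freely already gives 2 × 2 = 4 equivalent strategies.
No other strategy reproduces this row, so those 4 are the full class: b/g/Out/W, b/g/Out/D, b/g/In/W, b/g/In/D.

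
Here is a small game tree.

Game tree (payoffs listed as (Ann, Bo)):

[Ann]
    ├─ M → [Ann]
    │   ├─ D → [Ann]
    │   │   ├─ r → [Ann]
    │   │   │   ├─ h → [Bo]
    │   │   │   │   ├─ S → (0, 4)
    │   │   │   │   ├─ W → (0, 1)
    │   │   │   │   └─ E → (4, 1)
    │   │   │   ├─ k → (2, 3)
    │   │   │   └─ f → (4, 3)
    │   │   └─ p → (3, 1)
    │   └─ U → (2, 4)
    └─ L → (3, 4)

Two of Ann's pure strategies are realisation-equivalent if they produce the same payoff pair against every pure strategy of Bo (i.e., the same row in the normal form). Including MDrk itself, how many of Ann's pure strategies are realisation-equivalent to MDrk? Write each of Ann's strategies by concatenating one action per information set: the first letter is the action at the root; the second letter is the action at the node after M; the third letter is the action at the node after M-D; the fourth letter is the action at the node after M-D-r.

1

Row for MDrk (columns S, W, E): (2,3) (2,3) (2,3).
Every one of Ann's information sets is on the play path for some reply by Bo when Ann follows MDrk.
Changing the action at any of them therefore changes at least one column, so only MDrk itself gives this row.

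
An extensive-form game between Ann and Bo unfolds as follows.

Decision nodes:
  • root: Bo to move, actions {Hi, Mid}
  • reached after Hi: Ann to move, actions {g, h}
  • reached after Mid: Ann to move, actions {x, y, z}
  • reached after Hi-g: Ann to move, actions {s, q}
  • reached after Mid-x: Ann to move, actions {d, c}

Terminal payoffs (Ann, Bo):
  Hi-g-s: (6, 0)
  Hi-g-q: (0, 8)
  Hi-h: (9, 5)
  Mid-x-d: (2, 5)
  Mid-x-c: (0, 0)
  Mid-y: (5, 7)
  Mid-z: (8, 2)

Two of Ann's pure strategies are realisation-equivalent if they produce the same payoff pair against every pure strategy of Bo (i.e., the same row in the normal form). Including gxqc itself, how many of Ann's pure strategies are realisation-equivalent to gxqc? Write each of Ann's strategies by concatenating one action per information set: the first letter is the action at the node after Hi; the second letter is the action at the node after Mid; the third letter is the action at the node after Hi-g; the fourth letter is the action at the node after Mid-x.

1

Row for gxqc (columns Hi, Mid): (0,8) (0,0).
Every one of Ann's information sets is on the play path for some reply by Bo when Ann follows gxqc.
Changing the action at any of them therefore changes at least one column, so only gxqc itself gives this row.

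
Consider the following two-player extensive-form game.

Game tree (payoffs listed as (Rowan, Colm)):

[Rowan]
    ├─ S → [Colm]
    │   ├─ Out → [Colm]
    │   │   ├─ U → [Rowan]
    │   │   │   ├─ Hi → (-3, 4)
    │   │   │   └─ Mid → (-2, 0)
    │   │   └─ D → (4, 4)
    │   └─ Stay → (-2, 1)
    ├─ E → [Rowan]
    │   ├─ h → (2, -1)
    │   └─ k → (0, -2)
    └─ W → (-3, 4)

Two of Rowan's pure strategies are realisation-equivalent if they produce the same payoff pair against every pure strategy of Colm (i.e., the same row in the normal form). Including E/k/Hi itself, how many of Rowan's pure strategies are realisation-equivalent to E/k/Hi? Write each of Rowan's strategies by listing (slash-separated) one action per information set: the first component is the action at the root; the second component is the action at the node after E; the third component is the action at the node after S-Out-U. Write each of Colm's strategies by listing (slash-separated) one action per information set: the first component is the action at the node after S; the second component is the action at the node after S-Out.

2

Row for E/k/Hi (columns Out/U, Out/D, Stay/U, Stay/D): (0,-2) (0,-2) (0,-2) (0,-2).
Under E/k/Hi, Rowan's choice at the node after S-Out-U can never be reached regardless of what Colm does, so varying those choices leaves every outcome unchanged.
Holding the reachable choices fixed and varying the unreachable one freely already gives 2 equivalent strategies.
No other strategy reproduces this row, so those 2 are the full class: E/k/Hi, E/k/Mid.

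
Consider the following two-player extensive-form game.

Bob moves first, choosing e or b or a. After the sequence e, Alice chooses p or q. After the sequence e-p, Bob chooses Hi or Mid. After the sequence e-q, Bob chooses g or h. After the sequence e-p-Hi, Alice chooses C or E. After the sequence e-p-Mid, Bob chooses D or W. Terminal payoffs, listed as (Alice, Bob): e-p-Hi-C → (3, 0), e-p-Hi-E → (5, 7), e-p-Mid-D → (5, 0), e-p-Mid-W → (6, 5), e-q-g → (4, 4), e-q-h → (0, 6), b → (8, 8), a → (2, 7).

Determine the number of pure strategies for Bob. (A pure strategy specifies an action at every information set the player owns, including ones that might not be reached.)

24

Bob owns the root with actions {e, b, a} — three choices.
Bob owns the node after e-p with actions {Hi, Mid} — two choices.
Bob owns the node after e-q with actions {g, h} — two choices.
Bob owns the node after e-p-Mid with actions {D, W} — two choices.
A pure strategy fixes one action at each information set independently, so the count is the product 3 × 2 × 2 × 2 = 24.
(For reference, Alice has 4 pure strategies, giving a 24×4 normal-form matrix.)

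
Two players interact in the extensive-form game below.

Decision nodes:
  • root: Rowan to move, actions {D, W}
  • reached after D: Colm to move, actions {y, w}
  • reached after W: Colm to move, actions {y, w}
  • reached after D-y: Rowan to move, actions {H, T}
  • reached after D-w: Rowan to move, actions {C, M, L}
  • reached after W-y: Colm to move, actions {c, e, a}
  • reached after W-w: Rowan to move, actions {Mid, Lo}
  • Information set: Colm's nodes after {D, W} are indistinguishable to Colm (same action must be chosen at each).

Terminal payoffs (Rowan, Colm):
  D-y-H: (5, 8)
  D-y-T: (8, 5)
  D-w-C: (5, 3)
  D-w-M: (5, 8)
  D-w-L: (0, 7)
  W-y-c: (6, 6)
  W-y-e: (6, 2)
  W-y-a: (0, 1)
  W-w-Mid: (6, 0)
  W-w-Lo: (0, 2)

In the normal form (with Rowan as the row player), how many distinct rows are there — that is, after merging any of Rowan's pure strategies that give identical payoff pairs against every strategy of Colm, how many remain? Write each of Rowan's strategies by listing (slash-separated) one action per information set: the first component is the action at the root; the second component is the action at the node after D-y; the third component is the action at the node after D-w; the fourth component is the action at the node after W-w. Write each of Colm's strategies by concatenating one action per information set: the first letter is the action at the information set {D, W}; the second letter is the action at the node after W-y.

Rowan has 24 pure strategies: D/H/C/Mid, D/H/C/Lo, D/H/M/Mid, D/H/M/Lo, D/H/L/Mid, D/H/L/Lo, D/T/C/Mid, D/T/C/Lo, D/T/M/Mid, D/T/M/Lo, D/T/L/Mid, D/T/L/Lo, W/H/C/Mid, W/H/C/Lo, W/H/M/Mid, W/H/M/Lo, W/H/L/Mid, W/H/L/Lo, W/T/C/Mid, W/T/C/Lo, W/T/M/Mid, W/T/M/Lo, W/T/L/Mid, W/T/L/Lo. Columns: yc, ye, ya, wc, we, wa.
{D/H/C/Mid, D/H/C/Lo} → row (5,8) (5,8) (5,8) (5,3) (5,3) (5,3)
{D/H/M/Mid, D/H/M/Lo} → row (5,8) (5,8) (5,8) (5,8) (5,8) (5,8)
{D/H/L/Mid, D/H/L/Lo} → row (5,8) (5,8) (5,8) (0,7) (0,7) (0,7)
{D/T/C/Mid, D/T/C/Lo} → row (8,5) (8,5) (8,5) (5,3) (5,3) (5,3)
{D/T/M/Mid, D/T/M/Lo} → row (8,5) (8,5) (8,5) (5,8) (5,8) (5,8)
{D/T/L/Mid, D/T/L/Lo} → row (8,5) (8,5) (8,5) (0,7) (0,7) (0,7)
{W/H/C/Mid, W/H/M/Mid, W/H/L/Mid, W/T/C/Mid, W/T/M/Mid, W/T/L/Mid} → row (6,6) (6,2) (0,1) (6,0) (6,0) (6,0)
{W/H/C/Lo, W/H/M/Lo, W/H/L/Lo, W/T/C/Lo, W/T/M/Lo, W/T/L/Lo} → row (6,6) (6,2) (0,1) (0,2) (0,2) (0,2)
That's 8 distinct rows out of 24 strategies.

8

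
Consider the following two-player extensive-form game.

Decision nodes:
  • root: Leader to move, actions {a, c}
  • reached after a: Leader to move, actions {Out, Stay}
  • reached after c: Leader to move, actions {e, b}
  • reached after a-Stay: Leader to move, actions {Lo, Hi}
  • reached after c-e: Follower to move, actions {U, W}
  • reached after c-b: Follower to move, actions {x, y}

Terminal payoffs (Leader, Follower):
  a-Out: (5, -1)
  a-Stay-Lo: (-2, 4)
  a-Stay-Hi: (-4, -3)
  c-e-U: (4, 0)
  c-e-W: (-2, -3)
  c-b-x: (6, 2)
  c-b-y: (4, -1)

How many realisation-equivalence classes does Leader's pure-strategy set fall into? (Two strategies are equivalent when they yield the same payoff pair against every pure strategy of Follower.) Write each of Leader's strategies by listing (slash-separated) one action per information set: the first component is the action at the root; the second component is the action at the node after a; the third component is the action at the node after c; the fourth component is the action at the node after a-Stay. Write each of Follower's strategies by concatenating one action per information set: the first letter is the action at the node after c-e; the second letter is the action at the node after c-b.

5

Leader has 16 pure strategies: a/Out/e/Lo, a/Out/e/Hi, a/Out/b/Lo, a/Out/b/Hi, a/Stay/e/Lo, a/Stay/e/Hi, a/Stay/b/Lo, a/Stay/b/Hi, c/Out/e/Lo, c/Out/e/Hi, c/Out/b/Lo, c/Out/b/Hi, c/Stay/e/Lo, c/Stay/e/Hi, c/Stay/b/Lo, c/Stay/b/Hi. Columns: Ux, Uy, Wx, Wy.
{a/Out/e/Lo, a/Out/e/Hi, a/Out/b/Lo, a/Out/b/Hi} → row (5,-1) (5,-1) (5,-1) (5,-1)
{a/Stay/e/Lo, a/Stay/b/Lo} → row (-2,4) (-2,4) (-2,4) (-2,4)
{a/Stay/e/Hi, a/Stay/b/Hi} → row (-4,-3) (-4,-3) (-4,-3) (-4,-3)
{c/Out/e/Lo, c/Out/e/Hi, c/Stay/e/Lo, c/Stay/e/Hi} → row (4,0) (4,0) (-2,-3) (-2,-3)
{c/Out/b/Lo, c/Out/b/Hi, c/Stay/b/Lo, c/Stay/b/Hi} → row (6,2) (4,-1) (6,2) (4,-1)
That's 5 distinct rows out of 16 strategies.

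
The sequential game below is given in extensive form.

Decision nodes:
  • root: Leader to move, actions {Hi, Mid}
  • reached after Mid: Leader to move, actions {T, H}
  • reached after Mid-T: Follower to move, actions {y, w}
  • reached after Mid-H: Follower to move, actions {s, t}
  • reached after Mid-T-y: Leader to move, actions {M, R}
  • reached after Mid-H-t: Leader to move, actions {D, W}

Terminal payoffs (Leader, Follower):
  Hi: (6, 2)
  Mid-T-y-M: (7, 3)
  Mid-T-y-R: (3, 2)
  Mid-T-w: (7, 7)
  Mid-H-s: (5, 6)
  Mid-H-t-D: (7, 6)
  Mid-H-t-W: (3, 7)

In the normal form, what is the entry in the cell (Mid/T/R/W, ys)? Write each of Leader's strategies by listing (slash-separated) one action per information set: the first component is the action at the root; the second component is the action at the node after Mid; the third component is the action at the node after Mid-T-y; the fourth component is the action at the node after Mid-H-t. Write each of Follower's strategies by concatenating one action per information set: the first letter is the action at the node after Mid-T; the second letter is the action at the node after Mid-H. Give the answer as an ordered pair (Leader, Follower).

(3, 2)

Trace the play path from the root:
  Leader plays Mid
  Leader plays T at [Mid]
  Follower plays y at [Mid-T]
  Leader plays R at [Mid-T-y]
→ terminal payoff (3, 2).
(Leader's choice at the node after Mid-H-t is never reached on this path, so it doesn't affect the outcome.)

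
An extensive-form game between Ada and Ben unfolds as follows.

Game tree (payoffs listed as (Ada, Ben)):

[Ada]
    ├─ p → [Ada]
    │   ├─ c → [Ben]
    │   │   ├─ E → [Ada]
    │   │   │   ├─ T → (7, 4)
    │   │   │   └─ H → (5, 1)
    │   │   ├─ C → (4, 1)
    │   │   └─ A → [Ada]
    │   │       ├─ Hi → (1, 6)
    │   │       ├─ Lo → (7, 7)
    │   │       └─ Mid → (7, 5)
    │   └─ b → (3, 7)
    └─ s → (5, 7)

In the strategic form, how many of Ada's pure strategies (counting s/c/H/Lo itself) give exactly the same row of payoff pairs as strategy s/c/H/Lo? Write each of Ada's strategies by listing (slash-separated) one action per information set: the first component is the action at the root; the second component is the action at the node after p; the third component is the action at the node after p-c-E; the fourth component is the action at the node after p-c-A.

Row for s/c/H/Lo (columns E, C, A): (5,7) (5,7) (5,7).
Under s/c/H/Lo, Ada's choice at the node after p and at the node after p-c-E and at the node after p-c-A can never be reached regardless of what Ben does, so varying those choices leaves every outcome unchanged.
Holding the reachable choices fixed and varying the unreachable ones freely already gives 2 × 2 × 3 = 12 equivalent strategies.
No other strategy reproduces this row, so those 12 are the full class: s/c/T/Hi, s/c/T/Lo, s/c/T/Mid, s/c/H/Hi, s/c/H/Lo, s/c/H/Mid, s/b/T/Hi, s/b/T/Lo, s/b/T/Mid, s/b/H/Hi, s/b/H/Lo, s/b/H/Mid.

12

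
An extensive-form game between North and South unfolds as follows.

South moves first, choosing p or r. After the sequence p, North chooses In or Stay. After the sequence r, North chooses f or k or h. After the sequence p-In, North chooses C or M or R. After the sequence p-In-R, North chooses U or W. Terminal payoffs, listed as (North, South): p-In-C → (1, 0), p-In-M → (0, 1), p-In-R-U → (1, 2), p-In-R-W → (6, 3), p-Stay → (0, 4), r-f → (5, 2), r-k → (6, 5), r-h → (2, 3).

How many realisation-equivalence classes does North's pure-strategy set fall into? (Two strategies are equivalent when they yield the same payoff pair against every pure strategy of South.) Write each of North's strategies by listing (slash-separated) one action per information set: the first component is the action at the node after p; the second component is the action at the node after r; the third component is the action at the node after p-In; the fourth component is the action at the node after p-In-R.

North has 36 pure strategies: In/f/C/U, In/f/C/W, In/f/M/U, In/f/M/W, In/f/R/U, In/f/R/W, In/k/C/U, In/k/C/W, In/k/M/U, In/k/M/W, In/k/R/U, In/k/R/W, In/h/C/U, In/h/C/W, In/h/M/U, In/h/M/W, In/h/R/U, In/h/R/W, Stay/f/C/U, Stay/f/C/W, Stay/f/M/U, Stay/f/M/W, Stay/f/R/U, Stay/f/R/W, Stay/k/C/U, Stay/k/C/W, Stay/k/M/U, Stay/k/M/W, Stay/k/R/U, Stay/k/R/W, Stay/h/C/U, Stay/h/C/W, Stay/h/M/U, Stay/h/M/W, Stay/h/R/U, Stay/h/R/W. Columns: p, r.
{In/f/C/U, In/f/C/W} → row (1,0) (5,2)
{In/f/M/U, In/f/M/W} → row (0,1) (5,2)
{In/f/R/U} → row (1,2) (5,2)
{In/f/R/W} → row (6,3) (5,2)
{In/k/C/U, In/k/C/W} → row (1,0) (6,5)
{In/k/M/U, In/k/M/W} → row (0,1) (6,5)
{In/k/R/U} → row (1,2) (6,5)
{In/k/R/W} → row (6,3) (6,5)
{In/h/C/U, In/h/C/W} → row (1,0) (2,3)
{In/h/M/U, In/h/M/W} → row (0,1) (2,3)
{In/h/R/U} → row (1,2) (2,3)
{In/h/R/W} → row (6,3) (2,3)
{Stay/f/C/U, Stay/f/C/W, Stay/f/M/U, Stay/f/M/W, Stay/f/R/U, Stay/f/R/W} → row (0,4) (5,2)
{Stay/k/C/U, Stay/k/C/W, Stay/k/M/U, Stay/k/M/W, Stay/k/R/U, Stay/k/R/W} → row (0,4) (6,5)
{Stay/h/C/U, Stay/h/C/W, Stay/h/M/U, Stay/h/M/W, Stay/h/R/U, Stay/h/R/W} → row (0,4) (2,3)
That's 15 distinct rows out of 36 strategies.

15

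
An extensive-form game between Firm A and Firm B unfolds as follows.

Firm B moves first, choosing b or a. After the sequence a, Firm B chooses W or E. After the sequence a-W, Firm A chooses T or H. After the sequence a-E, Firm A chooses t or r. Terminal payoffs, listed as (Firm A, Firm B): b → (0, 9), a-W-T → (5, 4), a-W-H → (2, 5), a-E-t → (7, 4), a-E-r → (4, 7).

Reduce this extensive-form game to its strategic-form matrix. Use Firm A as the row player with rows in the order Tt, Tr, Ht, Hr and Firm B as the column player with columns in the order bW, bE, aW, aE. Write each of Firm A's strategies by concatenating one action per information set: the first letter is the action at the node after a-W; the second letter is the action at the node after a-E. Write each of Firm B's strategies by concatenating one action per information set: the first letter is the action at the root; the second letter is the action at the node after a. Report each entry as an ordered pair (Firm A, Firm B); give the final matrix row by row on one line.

Row Tt: bW→(0,9), bE→(0,9), aW→(5,4), aE→(7,4)
Row Tr: bW→(0,9), bE→(0,9), aW→(5,4), aE→(4,7)
Row Ht: bW→(0,9), bE→(0,9), aW→(2,5), aE→(7,4)
Row Hr: bW→(0,9), bE→(0,9), aW→(2,5), aE→(4,7)

Tt: (0,9) (0,9) (5,4) (7,4) | Tr: (0,9) (0,9) (5,4) (4,7) | Ht: (0,9) (0,9) (2,5) (7,4) | Hr: (0,9) (0,9) (2,5) (4,7)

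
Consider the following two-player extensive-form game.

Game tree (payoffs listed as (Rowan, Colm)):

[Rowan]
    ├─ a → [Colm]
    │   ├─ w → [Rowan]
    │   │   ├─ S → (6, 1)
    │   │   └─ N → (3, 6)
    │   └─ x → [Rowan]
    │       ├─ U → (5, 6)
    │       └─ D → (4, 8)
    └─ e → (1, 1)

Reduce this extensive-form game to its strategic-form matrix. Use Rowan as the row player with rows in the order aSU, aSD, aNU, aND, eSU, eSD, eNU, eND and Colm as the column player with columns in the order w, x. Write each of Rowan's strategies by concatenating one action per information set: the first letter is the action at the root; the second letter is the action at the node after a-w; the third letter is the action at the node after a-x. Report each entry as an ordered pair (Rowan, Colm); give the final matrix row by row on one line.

aSU: (6,1) (5,6) | aSD: (6,1) (4,8) | aNU: (3,6) (5,6) | aND: (3,6) (4,8) | eSU: (1,1) (1,1) | eSD: (1,1) (1,1) | eNU: (1,1) (1,1) | eND: (1,1) (1,1)

Row aSU: w→(6,1), x→(5,6)
Row aSD: w→(6,1), x→(4,8)
Row aNU: w→(3,6), x→(5,6)
Row aND: w→(3,6), x→(4,8)
Row eSU: w→(1,1), x→(1,1)
Row eSD: w→(1,1), x→(1,1)
Row eNU: w→(1,1), x→(1,1)
Row eND: w→(1,1), x→(1,1)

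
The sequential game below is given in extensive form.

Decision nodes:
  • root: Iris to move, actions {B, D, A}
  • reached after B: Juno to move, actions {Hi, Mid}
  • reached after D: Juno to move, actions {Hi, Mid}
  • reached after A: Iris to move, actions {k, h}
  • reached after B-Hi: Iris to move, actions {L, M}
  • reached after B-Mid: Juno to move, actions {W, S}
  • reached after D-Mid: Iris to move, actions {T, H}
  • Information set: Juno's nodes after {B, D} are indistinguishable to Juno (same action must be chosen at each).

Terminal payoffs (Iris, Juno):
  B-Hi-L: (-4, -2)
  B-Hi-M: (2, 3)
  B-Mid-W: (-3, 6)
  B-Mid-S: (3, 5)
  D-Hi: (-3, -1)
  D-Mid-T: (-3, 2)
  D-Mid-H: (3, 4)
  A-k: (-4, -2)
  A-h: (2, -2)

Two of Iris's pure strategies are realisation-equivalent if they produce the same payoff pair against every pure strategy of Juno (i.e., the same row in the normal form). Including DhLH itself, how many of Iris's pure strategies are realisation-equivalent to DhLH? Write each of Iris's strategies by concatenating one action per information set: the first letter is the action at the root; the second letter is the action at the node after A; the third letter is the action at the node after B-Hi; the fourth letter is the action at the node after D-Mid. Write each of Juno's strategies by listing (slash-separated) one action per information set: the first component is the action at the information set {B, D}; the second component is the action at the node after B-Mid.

4

Row for DhLH (columns Hi/W, Hi/S, Mid/W, Mid/S): (-3,-1) (-3,-1) (3,4) (3,4).
Under DhLH, Iris's choice at the node after A and at the node after B-Hi can never be reached regardless of what Juno does, so varying those choices leaves every outcome unchanged.
Holding the reachable choices fixed and varying the unreachable ones freely already gives 2 × 2 = 4 equivalent strategies.
No other strategy reproduces this row, so those 4 are the full class: DkLH, DkMH, DhLH, DhMH.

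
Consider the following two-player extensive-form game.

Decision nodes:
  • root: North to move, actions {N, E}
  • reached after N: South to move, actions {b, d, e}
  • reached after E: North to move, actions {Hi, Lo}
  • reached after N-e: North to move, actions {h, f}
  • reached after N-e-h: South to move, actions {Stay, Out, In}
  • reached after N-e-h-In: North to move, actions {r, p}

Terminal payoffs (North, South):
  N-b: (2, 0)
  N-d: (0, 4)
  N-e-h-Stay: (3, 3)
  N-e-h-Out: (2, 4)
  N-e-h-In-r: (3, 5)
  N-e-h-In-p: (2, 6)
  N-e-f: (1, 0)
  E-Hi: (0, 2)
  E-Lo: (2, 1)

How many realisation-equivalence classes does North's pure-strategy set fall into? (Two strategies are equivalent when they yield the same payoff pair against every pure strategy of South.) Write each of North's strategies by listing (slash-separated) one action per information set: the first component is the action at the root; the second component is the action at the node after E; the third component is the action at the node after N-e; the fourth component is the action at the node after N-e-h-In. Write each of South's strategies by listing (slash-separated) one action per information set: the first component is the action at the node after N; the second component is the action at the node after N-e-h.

5

North has 16 pure strategies: N/Hi/h/r, N/Hi/h/p, N/Hi/f/r, N/Hi/f/p, N/Lo/h/r, N/Lo/h/p, N/Lo/f/r, N/Lo/f/p, E/Hi/h/r, E/Hi/h/p, E/Hi/f/r, E/Hi/f/p, E/Lo/h/r, E/Lo/h/p, E/Lo/f/r, E/Lo/f/p. Columns: b/Stay, b/Out, b/In, d/Stay, d/Out, d/In, e/Stay, e/Out, e/In.
{N/Hi/h/r, N/Lo/h/r} → row (2,0) (2,0) (2,0) (0,4) (0,4) (0,4) (3,3) (2,4) (3,5)
{N/Hi/h/p, N/Lo/h/p} → row (2,0) (2,0) (2,0) (0,4) (0,4) (0,4) (3,3) (2,4) (2,6)
{N/Hi/f/r, N/Hi/f/p, N/Lo/f/r, N/Lo/f/p} → row (2,0) (2,0) (2,0) (0,4) (0,4) (0,4) (1,0) (1,0) (1,0)
{E/Hi/h/r, E/Hi/h/p, E/Hi/f/r, E/Hi/f/p} → row (0,2) (0,2) (0,2) (0,2) (0,2) (0,2) (0,2) (0,2) (0,2)
{E/Lo/h/r, E/Lo/h/p, E/Lo/f/r, E/Lo/f/p} → row (2,1) (2,1) (2,1) (2,1) (2,1) (2,1) (2,1) (2,1) (2,1)
That's 5 distinct rows out of 16 strategies.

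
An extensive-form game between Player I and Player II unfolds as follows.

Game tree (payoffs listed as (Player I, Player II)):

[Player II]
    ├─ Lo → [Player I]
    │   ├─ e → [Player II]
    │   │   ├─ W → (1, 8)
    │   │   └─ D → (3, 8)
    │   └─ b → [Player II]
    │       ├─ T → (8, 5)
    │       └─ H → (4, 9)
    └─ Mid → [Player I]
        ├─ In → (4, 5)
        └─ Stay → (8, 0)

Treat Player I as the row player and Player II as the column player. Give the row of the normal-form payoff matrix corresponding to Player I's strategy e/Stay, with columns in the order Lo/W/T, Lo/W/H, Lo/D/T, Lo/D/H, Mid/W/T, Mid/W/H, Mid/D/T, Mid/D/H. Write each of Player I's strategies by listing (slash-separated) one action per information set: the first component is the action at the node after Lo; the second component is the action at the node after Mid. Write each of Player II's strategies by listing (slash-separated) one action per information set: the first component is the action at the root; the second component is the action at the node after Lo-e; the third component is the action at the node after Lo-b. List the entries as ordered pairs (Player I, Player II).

vs Lo/W/T: Player II plays Lo → Player I plays e at [Lo] → Player II plays W at [Lo-e] → (1, 8)
vs Lo/W/H: Player II plays Lo → Player I plays e at [Lo] → Player II plays W at [Lo-e] → (1, 8)
vs Lo/D/T: Player II plays Lo → Player I plays e at [Lo] → Player II plays D at [Lo-e] → (3, 8)
vs Lo/D/H: Player II plays Lo → Player I plays e at [Lo] → Player II plays D at [Lo-e] → (3, 8)
vs Mid/W/T: Player II plays Mid → Player I plays Stay at [Mid] → (8, 0)
vs Mid/W/H: Player II plays Mid → Player I plays Stay at [Mid] → (8, 0)
vs Mid/D/T: Player II plays Mid → Player I plays Stay at [Mid] → (8, 0)
vs Mid/D/H: Player II plays Mid → Player I plays Stay at [Mid] → (8, 0)

(1,8) (1,8) (3,8) (3,8) (8,0) (8,0) (8,0) (8,0)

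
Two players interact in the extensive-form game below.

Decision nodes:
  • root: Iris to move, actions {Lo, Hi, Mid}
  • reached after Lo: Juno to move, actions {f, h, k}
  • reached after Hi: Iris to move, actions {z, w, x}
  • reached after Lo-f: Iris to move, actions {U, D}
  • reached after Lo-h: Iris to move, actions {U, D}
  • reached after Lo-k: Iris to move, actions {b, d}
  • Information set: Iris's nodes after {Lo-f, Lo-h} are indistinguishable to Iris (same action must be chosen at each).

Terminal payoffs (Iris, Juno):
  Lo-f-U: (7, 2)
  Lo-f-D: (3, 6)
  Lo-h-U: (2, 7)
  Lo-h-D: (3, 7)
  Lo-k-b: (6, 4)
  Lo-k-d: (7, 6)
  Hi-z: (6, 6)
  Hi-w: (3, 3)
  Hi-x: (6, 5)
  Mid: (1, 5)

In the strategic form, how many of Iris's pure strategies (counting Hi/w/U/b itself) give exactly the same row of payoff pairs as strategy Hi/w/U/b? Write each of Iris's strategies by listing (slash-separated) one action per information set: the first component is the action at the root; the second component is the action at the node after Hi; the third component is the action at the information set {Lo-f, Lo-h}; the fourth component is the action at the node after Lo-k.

Row for Hi/w/U/b (columns f, h, k): (3,3) (3,3) (3,3).
Under Hi/w/U/b, Iris's choice at the information set {Lo-f, Lo-h} and at the node after Lo-k can never be reached regardless of what Juno does, so varying those choices leaves every outcome unchanged.
Holding the reachable choices fixed and varying the unreachable ones freely already gives 2 × 2 = 4 equivalent strategies.
No other strategy reproduces this row, so those 4 are the full class: Hi/w/U/b, Hi/w/U/d, Hi/w/D/b, Hi/w/D/d.

4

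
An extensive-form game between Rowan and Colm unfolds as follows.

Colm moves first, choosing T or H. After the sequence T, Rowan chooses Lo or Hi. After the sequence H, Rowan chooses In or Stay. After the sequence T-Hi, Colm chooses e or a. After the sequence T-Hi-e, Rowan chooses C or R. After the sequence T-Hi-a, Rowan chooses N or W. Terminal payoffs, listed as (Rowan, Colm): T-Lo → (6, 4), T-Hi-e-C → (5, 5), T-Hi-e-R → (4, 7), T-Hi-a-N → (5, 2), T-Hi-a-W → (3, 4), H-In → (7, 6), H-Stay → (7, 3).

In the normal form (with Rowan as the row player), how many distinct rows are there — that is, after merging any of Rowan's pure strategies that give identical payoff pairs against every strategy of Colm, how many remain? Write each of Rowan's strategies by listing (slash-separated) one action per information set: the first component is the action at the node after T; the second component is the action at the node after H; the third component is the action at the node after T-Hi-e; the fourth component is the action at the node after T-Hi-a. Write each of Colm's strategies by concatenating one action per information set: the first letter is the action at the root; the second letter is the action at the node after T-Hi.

Rowan has 16 pure strategies: Lo/In/C/N, Lo/In/C/W, Lo/In/R/N, Lo/In/R/W, Lo/Stay/C/N, Lo/Stay/C/W, Lo/Stay/R/N, Lo/Stay/R/W, Hi/In/C/N, Hi/In/C/W, Hi/In/R/N, Hi/In/R/W, Hi/Stay/C/N, Hi/Stay/C/W, Hi/Stay/R/N, Hi/Stay/R/W. Columns: Te, Ta, He, Ha.
{Lo/In/C/N, Lo/In/C/W, Lo/In/R/N, Lo/In/R/W} → row (6,4) (6,4) (7,6) (7,6)
{Lo/Stay/C/N, Lo/Stay/C/W, Lo/Stay/R/N, Lo/Stay/R/W} → row (6,4) (6,4) (7,3) (7,3)
{Hi/In/C/N} → row (5,5) (5,2) (7,6) (7,6)
{Hi/In/C/W} → row (5,5) (3,4) (7,6) (7,6)
{Hi/In/R/N} → row (4,7) (5,2) (7,6) (7,6)
{Hi/In/R/W} → row (4,7) (3,4) (7,6) (7,6)
{Hi/Stay/C/N} → row (5,5) (5,2) (7,3) (7,3)
{Hi/Stay/C/W} → row (5,5) (3,4) (7,3) (7,3)
{Hi/Stay/R/N} → row (4,7) (5,2) (7,3) (7,3)
{Hi/Stay/R/W} → row (4,7) (3,4) (7,3) (7,3)
That's 10 distinct rows out of 16 strategies.

10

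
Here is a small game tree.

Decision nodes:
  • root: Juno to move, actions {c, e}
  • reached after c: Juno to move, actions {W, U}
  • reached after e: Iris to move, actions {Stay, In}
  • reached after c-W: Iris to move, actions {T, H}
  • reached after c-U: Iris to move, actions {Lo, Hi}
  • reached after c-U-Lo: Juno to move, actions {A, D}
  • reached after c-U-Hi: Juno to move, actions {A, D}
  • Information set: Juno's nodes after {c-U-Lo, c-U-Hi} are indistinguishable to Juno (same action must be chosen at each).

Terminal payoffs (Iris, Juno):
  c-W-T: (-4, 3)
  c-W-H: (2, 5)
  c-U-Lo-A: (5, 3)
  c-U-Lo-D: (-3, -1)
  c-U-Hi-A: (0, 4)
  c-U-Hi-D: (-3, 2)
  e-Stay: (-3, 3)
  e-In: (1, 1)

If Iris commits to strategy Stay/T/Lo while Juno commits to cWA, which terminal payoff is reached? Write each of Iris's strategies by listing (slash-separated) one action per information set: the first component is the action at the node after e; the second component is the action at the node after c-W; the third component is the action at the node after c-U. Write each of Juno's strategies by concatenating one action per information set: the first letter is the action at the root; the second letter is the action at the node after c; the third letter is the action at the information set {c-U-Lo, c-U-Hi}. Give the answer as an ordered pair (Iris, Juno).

(-4, 3)

Trace the play path from the root:
  Juno plays c
  Juno plays W at [c]
  Iris plays T at [c-W]
→ terminal payoff (-4, 3).
(Iris's choice at the node after e is never reached on this path, so it doesn't affect the outcome.)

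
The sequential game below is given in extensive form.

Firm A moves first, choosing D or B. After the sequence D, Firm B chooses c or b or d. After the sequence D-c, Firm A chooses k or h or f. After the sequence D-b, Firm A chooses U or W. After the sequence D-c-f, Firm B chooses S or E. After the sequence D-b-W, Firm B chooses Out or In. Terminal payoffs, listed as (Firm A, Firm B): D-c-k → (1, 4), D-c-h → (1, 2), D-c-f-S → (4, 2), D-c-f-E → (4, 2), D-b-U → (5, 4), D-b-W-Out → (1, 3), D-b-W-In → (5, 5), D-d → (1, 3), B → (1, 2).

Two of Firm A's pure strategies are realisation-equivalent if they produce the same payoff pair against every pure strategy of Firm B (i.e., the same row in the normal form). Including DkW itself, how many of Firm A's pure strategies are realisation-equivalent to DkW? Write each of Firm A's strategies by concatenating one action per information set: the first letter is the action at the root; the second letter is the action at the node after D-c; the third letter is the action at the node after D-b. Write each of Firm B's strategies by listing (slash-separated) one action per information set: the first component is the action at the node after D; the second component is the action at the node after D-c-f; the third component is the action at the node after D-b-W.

Row for DkW (columns c/S/Out, c/S/In, c/E/Out, c/E/In, b/S/Out, b/S/In, b/E/Out, b/E/In, d/S/Out, d/S/In, d/E/Out, d/E/In): (1,4) (1,4) (1,4) (1,4) (1,3) (5,5) (1,3) (5,5) (1,3) (1,3) (1,3) (1,3).
Every one of Firm A's information sets is on the play path for some reply by Firm B when Firm A follows DkW.
Changing the action at any of them therefore changes at least one column, so only DkW itself gives this row.

1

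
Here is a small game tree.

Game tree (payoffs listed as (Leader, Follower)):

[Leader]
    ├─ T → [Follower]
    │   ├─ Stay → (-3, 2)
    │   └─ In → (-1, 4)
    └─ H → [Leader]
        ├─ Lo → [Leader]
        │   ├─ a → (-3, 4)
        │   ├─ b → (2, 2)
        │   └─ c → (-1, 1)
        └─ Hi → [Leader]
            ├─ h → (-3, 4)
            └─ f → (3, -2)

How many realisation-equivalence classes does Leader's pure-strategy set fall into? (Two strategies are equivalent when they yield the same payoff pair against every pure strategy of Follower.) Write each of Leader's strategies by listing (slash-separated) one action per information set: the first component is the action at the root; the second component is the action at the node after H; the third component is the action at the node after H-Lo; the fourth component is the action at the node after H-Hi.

5

Leader has 24 pure strategies: T/Lo/a/h, T/Lo/a/f, T/Lo/b/h, T/Lo/b/f, T/Lo/c/h, T/Lo/c/f, T/Hi/a/h, T/Hi/a/f, T/Hi/b/h, T/Hi/b/f, T/Hi/c/h, T/Hi/c/f, H/Lo/a/h, H/Lo/a/f, H/Lo/b/h, H/Lo/b/f, H/Lo/c/h, H/Lo/c/f, H/Hi/a/h, H/Hi/a/f, H/Hi/b/h, H/Hi/b/f, H/Hi/c/h, H/Hi/c/f. Columns: Stay, In.
{T/Lo/a/h, T/Lo/a/f, T/Lo/b/h, T/Lo/b/f, T/Lo/c/h, T/Lo/c/f, T/Hi/a/h, T/Hi/a/f, T/Hi/b/h, T/Hi/b/f, T/Hi/c/h, T/Hi/c/f} → row (-3,2) (-1,4)
{H/Lo/a/h, H/Lo/a/f, H/Hi/a/h, H/Hi/b/h, H/Hi/c/h} → row (-3,4) (-3,4)
{H/Lo/b/h, H/Lo/b/f} → row (2,2) (2,2)
{H/Lo/c/h, H/Lo/c/f} → row (-1,1) (-1,1)
{H/Hi/a/f, H/Hi/b/f, H/Hi/c/f} → row (3,-2) (3,-2)
That's 5 distinct rows out of 24 strategies.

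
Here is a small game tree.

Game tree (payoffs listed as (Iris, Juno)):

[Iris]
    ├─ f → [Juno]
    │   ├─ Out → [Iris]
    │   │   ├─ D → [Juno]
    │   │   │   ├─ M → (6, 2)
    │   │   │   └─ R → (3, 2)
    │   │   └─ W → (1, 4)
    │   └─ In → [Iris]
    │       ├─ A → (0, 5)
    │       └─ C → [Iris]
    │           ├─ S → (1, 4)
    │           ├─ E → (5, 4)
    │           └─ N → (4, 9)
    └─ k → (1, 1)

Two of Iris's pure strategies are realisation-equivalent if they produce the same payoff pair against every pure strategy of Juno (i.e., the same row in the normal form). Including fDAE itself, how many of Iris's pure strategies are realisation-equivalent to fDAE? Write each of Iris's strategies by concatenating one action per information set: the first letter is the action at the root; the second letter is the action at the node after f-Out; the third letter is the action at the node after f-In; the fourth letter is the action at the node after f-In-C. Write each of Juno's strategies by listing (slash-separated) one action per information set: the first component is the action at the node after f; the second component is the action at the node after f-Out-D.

Row for fDAE (columns Out/M, Out/R, In/M, In/R): (6,2) (3,2) (0,5) (0,5).
Under fDAE, Iris's choice at the node after f-In-C can never be reached regardless of what Juno does, so varying those choices leaves every outcome unchanged.
Holding the reachable choices fixed and varying the unreachable one freely already gives 3 equivalent strategies.
No other strategy reproduces this row, so those 3 are the full class: fDAS, fDAE, fDAN.

3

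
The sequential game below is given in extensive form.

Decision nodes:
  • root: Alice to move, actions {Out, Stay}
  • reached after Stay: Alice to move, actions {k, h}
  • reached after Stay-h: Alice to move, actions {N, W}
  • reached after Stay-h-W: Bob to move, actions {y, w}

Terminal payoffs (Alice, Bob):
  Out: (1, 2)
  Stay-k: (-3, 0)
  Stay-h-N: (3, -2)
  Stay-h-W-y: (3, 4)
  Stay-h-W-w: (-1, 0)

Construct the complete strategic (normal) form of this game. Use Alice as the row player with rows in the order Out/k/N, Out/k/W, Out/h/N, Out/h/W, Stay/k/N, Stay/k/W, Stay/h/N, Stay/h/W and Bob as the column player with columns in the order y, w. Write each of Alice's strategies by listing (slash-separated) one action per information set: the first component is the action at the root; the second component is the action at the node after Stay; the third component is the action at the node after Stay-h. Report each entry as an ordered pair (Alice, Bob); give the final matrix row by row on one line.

                y        w
 Out/k/N    (1,2)    (1,2)
 Out/k/W    (1,2)    (1,2)
 Out/h/N    (1,2)    (1,2)
 Out/h/W    (1,2)    (1,2)
Stay/k/N   (-3,0)   (-3,0)
Stay/k/W   (-3,0)   (-3,0)
Stay/h/N   (3,-2)   (3,-2)
Stay/h/W    (3,4)   (-1,0)

Out/k/N: (1,2) (1,2) | Out/k/W: (1,2) (1,2) | Out/h/N: (1,2) (1,2) | Out/h/W: (1,2) (1,2) | Stay/k/N: (-3,0) (-3,0) | Stay/k/W: (-3,0) (-3,0) | Stay/h/N: (3,-2) (3,-2) | Stay/h/W: (3,4) (-1,0)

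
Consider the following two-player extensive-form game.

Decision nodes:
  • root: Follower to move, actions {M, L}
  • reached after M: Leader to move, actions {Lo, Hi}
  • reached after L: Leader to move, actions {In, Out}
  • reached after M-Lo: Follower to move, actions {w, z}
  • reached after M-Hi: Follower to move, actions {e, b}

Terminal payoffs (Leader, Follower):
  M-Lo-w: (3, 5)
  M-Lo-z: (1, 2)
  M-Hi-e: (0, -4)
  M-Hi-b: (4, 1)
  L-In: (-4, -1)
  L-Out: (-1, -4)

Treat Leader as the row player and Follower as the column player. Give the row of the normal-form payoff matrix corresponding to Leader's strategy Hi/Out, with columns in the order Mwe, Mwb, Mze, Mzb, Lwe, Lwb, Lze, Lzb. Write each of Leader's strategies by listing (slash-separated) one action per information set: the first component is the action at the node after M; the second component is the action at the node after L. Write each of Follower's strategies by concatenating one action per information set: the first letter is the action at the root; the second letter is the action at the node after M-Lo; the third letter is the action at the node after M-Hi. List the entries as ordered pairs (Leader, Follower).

vs Mwe: Follower plays M → Leader plays Hi at [M] → Follower plays e at [M-Hi] → (0, -4)
vs Mwb: Follower plays M → Leader plays Hi at [M] → Follower plays b at [M-Hi] → (4, 1)
vs Mze: Follower plays M → Leader plays Hi at [M] → Follower plays e at [M-Hi] → (0, -4)
vs Mzb: Follower plays M → Leader plays Hi at [M] → Follower plays b at [M-Hi] → (4, 1)
vs Lwe: Follower plays L → Leader plays Out at [L] → (-1, -4)
vs Lwb: Follower plays L → Leader plays Out at [L] → (-1, -4)
vs Lze: Follower plays L → Leader plays Out at [L] → (-1, -4)
vs Lzb: Follower plays L → Leader plays Out at [L] → (-1, -4)

(0,-4) (4,1) (0,-4) (4,1) (-1,-4) (-1,-4) (-1,-4) (-1,-4)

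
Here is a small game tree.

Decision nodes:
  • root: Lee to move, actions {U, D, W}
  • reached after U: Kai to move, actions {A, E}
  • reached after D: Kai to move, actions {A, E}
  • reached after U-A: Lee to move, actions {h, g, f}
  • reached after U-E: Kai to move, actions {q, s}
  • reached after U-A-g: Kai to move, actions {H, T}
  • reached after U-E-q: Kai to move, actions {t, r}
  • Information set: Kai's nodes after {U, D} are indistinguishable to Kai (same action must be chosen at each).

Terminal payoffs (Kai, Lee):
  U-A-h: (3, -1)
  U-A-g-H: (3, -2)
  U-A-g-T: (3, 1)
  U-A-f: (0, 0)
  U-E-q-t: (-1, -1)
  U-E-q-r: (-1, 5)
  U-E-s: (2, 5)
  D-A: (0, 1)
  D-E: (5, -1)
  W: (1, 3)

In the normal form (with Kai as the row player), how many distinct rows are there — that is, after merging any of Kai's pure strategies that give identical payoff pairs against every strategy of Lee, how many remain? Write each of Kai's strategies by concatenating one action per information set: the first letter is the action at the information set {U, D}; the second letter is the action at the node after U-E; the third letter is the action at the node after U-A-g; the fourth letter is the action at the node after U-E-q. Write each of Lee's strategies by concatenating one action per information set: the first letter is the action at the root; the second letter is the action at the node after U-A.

5

Kai has 16 pure strategies: AqHt, AqHr, AqTt, AqTr, AsHt, AsHr, AsTt, AsTr, EqHt, EqHr, EqTt, EqTr, EsHt, EsHr, EsTt, EsTr. Columns: Uh, Ug, Uf, Dh, Dg, Df, Wh, Wg, Wf.
{AqHt, AqHr, AsHt, AsHr} → row (3,-1) (3,-2) (0,0) (0,1) (0,1) (0,1) (1,3) (1,3) (1,3)
{AqTt, AqTr, AsTt, AsTr} → row (3,-1) (3,1) (0,0) (0,1) (0,1) (0,1) (1,3) (1,3) (1,3)
{EqHt, EqTt} → row (-1,-1) (-1,-1) (-1,-1) (5,-1) (5,-1) (5,-1) (1,3) (1,3) (1,3)
{EqHr, EqTr} → row (-1,5) (-1,5) (-1,5) (5,-1) (5,-1) (5,-1) (1,3) (1,3) (1,3)
{EsHt, EsHr, EsTt, EsTr} → row (2,5) (2,5) (2,5) (5,-1) (5,-1) (5,-1) (1,3) (1,3) (1,3)
That's 5 distinct rows out of 16 strategies.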